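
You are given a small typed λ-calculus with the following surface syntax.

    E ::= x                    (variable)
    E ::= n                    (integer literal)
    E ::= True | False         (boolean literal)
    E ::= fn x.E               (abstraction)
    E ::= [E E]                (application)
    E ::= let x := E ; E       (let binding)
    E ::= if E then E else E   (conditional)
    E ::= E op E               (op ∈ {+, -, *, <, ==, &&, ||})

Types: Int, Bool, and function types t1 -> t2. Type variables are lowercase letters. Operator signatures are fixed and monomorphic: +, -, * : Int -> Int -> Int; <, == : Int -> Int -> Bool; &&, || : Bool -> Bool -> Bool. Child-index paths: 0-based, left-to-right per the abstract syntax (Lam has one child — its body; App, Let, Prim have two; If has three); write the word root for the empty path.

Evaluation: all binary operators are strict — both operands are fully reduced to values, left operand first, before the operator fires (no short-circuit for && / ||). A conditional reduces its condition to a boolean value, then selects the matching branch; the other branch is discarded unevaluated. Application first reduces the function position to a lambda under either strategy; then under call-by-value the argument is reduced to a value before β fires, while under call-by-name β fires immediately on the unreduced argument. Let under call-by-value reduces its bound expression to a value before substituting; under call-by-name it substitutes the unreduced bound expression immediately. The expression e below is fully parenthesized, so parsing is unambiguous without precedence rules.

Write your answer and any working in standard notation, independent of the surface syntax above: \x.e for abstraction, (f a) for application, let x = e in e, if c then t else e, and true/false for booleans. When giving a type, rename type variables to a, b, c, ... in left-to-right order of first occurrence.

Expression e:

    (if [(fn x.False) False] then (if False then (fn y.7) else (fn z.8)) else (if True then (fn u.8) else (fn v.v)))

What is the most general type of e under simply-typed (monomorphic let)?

Answer: Int -> Int

Trace:
\x._ : a -> Bool
  unify a -> Bool ~ Bool -> b
  unify a ~ Bool
  unify Bool ~ b
_ _ : Bool
  unify Bool ~ Bool
  unify Bool ~ Bool
\y._ : c -> Int
\z._ : d -> Int
  unify c -> Int ~ d -> Int
  unify c ~ d
  unify Int ~ Int
  unify Bool ~ Bool
\u._ : e -> Int
v : f
\v._ : f -> f
  unify e -> Int ~ f -> f
  unify e ~ f
  unify Int ~ f
  unify d -> Int ~ Int -> Int
  unify d ~ Int
  unify Int ~ Int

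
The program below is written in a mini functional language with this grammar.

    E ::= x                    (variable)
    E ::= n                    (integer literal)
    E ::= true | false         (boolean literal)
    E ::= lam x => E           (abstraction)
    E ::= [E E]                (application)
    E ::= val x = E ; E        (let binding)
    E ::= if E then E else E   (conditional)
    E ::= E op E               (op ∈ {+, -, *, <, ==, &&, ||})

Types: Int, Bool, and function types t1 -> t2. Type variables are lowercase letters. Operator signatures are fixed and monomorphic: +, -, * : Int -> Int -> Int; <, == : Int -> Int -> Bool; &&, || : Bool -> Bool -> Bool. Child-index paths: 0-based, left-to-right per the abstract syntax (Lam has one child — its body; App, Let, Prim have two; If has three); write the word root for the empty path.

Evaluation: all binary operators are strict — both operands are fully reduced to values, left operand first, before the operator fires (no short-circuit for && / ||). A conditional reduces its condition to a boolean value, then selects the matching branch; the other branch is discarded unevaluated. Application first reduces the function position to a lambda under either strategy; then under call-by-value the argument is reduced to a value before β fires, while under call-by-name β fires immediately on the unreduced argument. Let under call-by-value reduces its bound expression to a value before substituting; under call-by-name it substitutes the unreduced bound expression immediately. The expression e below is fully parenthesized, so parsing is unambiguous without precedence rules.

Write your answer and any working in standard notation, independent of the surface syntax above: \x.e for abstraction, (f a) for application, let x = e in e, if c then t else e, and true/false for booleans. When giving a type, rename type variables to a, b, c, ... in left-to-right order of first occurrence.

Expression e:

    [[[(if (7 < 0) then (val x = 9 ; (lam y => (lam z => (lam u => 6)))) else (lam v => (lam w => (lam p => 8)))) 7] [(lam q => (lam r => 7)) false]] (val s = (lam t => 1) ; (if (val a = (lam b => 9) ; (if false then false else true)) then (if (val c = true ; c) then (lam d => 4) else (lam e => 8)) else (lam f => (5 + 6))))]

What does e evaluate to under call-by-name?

Working:
step 0: ((((if (7 < 0) then (let x = 9 in (\y.(\z.(\u.6)))) else (\v.(\w.(\p.8)))) 7) ((\q.(\r.7)) false)) (let s = (\t.1) in (if (let a = (\b.9) in (if false then false else true)) then (if (let c = true in c) then (\d.4) else (\e.8)) else (\f.(5 + 6)))))
step 1: [delta@0.0.0.0] ((((if false then (let x = 9 in (\y.(\z.(\u.6)))) else (\v.(\w.(\p.8)))) 7) ((\q.(\r.7)) false)) (let s = (\t.1) in (if (let a = (\b.9) in (if false then false else true)) then (if (let c = true in c) then (\d.4) else (\e.8)) else (\f.(5 + 6)))))
step 2: [if@0.0.0] ((((\v.(\w.(\p.8))) 7) ((\q.(\r.7)) false)) (let s = (\t.1) in (if (let a = (\b.9) in (if false then false else true)) then (if (let c = true in c) then (\d.4) else (\e.8)) else (\f.(5 + 6)))))
step 3: [beta@0.0] (((\w.(\p.8)) ((\q.(\r.7)) false)) (let s = (\t.1) in (if (let a = (\b.9) in (if false then false else true)) then (if (let c = true in c) then (\d.4) else (\e.8)) else (\f.(5 + 6)))))
step 4: [beta@0] ((\p.8) (let s = (\t.1) in (if (let a = (\b.9) in (if false then false else true)) then (if (let c = true in c) then (\d.4) else (\e.8)) else (\f.(5 + 6)))))
step 5: [beta@root] 8

Answer: 8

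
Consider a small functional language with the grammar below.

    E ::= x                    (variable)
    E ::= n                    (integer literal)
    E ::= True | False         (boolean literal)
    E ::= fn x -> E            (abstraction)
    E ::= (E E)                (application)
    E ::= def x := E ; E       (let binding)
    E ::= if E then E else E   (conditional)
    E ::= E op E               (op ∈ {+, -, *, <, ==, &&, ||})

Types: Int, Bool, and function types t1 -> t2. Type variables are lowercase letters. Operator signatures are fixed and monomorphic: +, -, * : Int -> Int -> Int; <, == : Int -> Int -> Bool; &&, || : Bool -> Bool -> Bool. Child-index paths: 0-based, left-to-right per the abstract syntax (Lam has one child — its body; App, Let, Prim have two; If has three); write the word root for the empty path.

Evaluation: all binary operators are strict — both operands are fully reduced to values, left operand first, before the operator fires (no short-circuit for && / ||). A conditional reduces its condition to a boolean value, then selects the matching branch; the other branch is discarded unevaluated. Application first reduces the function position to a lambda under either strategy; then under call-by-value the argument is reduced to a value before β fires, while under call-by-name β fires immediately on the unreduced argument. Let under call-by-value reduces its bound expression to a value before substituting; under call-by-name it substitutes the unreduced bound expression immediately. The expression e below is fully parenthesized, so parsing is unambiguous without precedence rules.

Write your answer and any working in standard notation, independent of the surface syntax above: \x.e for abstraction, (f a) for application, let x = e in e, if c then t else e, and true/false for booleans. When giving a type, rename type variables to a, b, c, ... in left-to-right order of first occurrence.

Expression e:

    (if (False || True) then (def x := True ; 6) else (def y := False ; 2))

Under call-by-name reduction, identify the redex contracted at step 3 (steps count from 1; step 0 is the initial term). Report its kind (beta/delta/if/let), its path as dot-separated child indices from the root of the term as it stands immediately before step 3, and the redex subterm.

Answer: let at root : (let x = true in 6)

Working:
step 0: (if (false || true) then (let x = true in 6) else (let y = false in 2))
step 1: [delta@0] (if true then (let x = true in 6) else (let y = false in 2))
step 2: [if@root] (let x = true in 6)
step 3: [let@root] 6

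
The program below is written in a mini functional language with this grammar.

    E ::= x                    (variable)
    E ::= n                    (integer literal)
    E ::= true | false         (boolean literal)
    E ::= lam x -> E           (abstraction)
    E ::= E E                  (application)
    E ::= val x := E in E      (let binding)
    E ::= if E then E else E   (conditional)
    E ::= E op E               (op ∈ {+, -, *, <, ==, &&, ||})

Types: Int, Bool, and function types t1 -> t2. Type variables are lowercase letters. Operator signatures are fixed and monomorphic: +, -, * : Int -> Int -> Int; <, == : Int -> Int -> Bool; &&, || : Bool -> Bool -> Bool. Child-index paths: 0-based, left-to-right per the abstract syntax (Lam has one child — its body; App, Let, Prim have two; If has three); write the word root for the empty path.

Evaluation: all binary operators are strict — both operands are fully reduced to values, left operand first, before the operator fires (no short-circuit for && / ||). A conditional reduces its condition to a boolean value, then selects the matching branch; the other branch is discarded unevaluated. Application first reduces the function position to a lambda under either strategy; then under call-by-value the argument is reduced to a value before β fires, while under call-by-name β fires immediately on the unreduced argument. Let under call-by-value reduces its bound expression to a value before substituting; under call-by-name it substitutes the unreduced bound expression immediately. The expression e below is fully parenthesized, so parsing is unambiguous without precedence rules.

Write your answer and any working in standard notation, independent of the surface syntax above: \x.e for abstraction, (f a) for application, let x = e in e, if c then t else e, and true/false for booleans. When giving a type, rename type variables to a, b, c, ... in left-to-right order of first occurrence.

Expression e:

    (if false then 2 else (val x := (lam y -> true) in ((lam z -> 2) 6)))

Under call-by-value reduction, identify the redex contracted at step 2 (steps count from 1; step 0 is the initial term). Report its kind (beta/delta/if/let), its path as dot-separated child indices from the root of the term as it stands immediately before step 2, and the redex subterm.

Answer: let at root : (let x = (\y.true) in ((\z.2) 6))

Derivation:
step 0: (if false then 2 else (let x = (\y.true) in ((\z.2) 6)))
step 1: [if@root] (let x = (\y.true) in ((\z.2) 6))
step 2: [let@root] ((\z.2) 6)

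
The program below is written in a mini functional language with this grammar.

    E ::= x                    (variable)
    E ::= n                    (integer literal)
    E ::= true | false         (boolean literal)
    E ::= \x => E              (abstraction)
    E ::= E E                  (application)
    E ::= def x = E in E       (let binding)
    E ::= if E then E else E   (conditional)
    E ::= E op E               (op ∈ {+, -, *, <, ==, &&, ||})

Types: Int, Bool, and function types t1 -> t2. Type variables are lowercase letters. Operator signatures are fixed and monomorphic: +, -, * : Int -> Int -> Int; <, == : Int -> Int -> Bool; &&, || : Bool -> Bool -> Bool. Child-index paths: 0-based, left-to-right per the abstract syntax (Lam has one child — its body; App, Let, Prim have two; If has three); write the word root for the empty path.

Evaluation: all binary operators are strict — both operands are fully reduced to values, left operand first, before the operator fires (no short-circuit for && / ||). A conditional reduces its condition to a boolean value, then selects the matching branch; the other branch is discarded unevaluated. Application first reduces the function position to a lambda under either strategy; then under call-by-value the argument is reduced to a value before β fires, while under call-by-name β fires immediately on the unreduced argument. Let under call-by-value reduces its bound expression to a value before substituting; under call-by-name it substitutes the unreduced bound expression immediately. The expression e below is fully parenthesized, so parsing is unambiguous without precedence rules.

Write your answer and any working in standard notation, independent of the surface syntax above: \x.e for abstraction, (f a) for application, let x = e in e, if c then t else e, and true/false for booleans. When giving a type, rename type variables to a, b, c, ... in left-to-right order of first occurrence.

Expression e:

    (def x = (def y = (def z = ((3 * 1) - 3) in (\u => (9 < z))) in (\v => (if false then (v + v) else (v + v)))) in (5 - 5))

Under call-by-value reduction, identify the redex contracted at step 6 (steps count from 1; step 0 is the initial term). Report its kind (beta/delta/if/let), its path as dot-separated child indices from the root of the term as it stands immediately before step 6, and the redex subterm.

Answer: delta at root : (5 - 5)

Derivation:
step 0: (let x = (let y = (let z = ((3 * 1) - 3) in (\u.(9 < z))) in (\v.(if false then (v + v) else (v + v)))) in (5 - 5))
step 1: [delta@0.0.0.0] (let x = (let y = (let z = (3 - 3) in (\u.(9 < z))) in (\v.(if false then (v + v) else (v + v)))) in (5 - 5))
step 2: [delta@0.0.0] (let x = (let y = (let z = 0 in (\u.(9 < z))) in (\v.(if false then (v + v) else (v + v)))) in (5 - 5))
step 3: [let@0.0] (let x = (let y = (\u.(9 < 0)) in (\v.(if false then (v + v) else (v + v)))) in (5 - 5))
step 4: [let@0] (let x = (\v.(if false then (v + v) else (v + v))) in (5 - 5))
step 5: [let@root] (5 - 5)
step 6: [delta@root] 0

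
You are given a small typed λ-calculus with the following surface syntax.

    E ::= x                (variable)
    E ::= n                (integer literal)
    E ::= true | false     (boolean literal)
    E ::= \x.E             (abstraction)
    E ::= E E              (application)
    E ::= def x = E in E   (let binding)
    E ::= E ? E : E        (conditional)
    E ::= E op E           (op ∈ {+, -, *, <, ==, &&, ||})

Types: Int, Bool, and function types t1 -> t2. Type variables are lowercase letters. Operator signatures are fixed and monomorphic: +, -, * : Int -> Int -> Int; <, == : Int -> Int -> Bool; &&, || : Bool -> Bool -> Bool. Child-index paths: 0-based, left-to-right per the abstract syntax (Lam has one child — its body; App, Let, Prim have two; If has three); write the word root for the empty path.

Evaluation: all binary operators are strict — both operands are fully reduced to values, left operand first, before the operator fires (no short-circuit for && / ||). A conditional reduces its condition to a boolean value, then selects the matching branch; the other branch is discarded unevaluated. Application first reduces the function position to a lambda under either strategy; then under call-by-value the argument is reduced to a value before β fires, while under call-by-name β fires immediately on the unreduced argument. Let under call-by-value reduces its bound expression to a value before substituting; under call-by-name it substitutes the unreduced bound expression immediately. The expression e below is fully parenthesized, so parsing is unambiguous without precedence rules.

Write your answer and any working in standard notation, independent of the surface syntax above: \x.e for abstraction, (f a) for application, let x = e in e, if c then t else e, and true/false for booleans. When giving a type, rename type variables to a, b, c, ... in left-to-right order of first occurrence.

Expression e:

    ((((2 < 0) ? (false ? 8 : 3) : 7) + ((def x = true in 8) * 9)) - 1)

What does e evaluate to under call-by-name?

Derivation:
step 0: (((if (2 < 0) then (if false then 8 else 3) else 7) + ((let x = true in 8) * 9)) - 1)
step 1: [delta@0.0.0] (((if false then (if false then 8 else 3) else 7) + ((let x = true in 8) * 9)) - 1)
step 2: [if@0.0] ((7 + ((let x = true in 8) * 9)) - 1)
step 3: [let@0.1.0] ((7 + (8 * 9)) - 1)
step 4: [delta@0.1] ((7 + 72) - 1)
step 5: [delta@0] (79 - 1)
step 6: [delta@root] 78

Answer: 78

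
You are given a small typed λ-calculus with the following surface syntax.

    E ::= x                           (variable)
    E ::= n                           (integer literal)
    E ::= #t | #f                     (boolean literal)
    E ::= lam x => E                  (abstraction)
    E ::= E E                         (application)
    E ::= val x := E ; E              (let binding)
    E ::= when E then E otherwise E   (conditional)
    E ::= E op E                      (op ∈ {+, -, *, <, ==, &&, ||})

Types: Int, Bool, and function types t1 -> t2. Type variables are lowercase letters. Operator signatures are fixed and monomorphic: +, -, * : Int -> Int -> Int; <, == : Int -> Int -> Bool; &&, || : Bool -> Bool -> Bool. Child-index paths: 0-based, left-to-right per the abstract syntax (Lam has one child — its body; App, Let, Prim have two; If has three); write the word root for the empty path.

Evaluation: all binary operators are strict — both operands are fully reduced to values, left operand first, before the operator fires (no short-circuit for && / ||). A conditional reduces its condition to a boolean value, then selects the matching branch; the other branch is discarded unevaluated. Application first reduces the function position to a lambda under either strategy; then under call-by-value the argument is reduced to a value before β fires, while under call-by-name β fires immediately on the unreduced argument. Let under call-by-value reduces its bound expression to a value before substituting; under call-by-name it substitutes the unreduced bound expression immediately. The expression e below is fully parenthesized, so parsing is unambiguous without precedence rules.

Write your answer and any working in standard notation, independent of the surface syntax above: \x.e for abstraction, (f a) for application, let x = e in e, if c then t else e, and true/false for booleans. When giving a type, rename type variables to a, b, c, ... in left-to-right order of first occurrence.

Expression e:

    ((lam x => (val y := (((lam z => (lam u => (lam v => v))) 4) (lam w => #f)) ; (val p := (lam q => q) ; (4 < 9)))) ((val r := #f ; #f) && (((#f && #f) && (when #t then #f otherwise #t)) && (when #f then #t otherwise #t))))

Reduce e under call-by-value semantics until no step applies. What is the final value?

Working:
step 0: ((\x.(let y = (((\z.(\u.(\v.v))) 4) (\w.false)) in (let p = (\q.q) in (4 < 9)))) ((let r = false in false) && (((false && false) && (if true then false else true)) && (if false then true else true))))
step 1: [let@1.0] ((\x.(let y = (((\z.(\u.(\v.v))) 4) (\w.false)) in (let p = (\q.q) in (4 < 9)))) (false && (((false && false) && (if true then false else true)) && (if false then true else true))))
step 2: [delta@1.1.0.0] ((\x.(let y = (((\z.(\u.(\v.v))) 4) (\w.false)) in (let p = (\q.q) in (4 < 9)))) (false && ((false && (if true then false else true)) && (if false then true else true))))
step 3: [if@1.1.0.1] ((\x.(let y = (((\z.(\u.(\v.v))) 4) (\w.false)) in (let p = (\q.q) in (4 < 9)))) (false && ((false && false) && (if false then true else true))))
step 4: [delta@1.1.0] ((\x.(let y = (((\z.(\u.(\v.v))) 4) (\w.false)) in (let p = (\q.q) in (4 < 9)))) (false && (false && (if false then true else true))))
step 5: [if@1.1.1] ((\x.(let y = (((\z.(\u.(\v.v))) 4) (\w.false)) in (let p = (\q.q) in (4 < 9)))) (false && (false && true)))
step 6: [delta@1.1] ((\x.(let y = (((\z.(\u.(\v.v))) 4) (\w.false)) in (let p = (\q.q) in (4 < 9)))) (false && false))
step 7: [delta@1] ((\x.(let y = (((\z.(\u.(\v.v))) 4) (\w.false)) in (let p = (\q.q) in (4 < 9)))) false)
step 8: [beta@root] (let y = (((\z.(\u.(\v.v))) 4) (\w.false)) in (let p = (\q.q) in (4 < 9)))
step 9: [beta@0.0] (let y = ((\u.(\v.v)) (\w.false)) in (let p = (\q.q) in (4 < 9)))
step 10: [beta@0] (let y = (\v.v) in (let p = (\q.q) in (4 < 9)))
step 11: [let@root] (let p = (\q.q) in (4 < 9))
step 12: [let@root] (4 < 9)
step 13: [delta@root] true

Answer: true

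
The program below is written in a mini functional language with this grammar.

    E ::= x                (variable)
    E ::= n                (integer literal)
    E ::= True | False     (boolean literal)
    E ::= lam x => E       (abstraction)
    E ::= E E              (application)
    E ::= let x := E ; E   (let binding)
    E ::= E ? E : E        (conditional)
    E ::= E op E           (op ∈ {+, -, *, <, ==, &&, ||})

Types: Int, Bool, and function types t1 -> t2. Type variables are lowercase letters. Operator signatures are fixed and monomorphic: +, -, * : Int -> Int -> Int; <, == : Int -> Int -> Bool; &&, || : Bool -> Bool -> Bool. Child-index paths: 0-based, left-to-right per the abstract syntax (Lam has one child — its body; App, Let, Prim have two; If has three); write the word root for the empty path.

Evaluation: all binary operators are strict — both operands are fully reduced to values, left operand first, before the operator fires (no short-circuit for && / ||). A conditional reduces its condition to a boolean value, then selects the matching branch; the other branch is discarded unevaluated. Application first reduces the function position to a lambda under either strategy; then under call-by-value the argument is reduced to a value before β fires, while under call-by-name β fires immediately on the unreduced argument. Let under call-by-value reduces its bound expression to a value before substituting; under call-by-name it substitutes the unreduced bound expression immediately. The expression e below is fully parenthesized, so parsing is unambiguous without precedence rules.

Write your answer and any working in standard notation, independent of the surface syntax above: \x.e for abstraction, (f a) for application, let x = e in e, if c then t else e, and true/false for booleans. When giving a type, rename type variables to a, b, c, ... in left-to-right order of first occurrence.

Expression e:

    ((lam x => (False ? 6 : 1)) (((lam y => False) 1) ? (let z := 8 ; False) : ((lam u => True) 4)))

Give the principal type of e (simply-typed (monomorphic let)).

Derivation:
  unify Bool ~ Bool
  unify Int ~ Int
\x._ : a -> Int
\y._ : b -> Bool
  unify b -> Bool ~ Int -> c
  unify b ~ Int
  unify Bool ~ c
_ _ : Bool
  unify Bool ~ Bool
let z : Int
\u._ : d -> Bool
  unify d -> Bool ~ Int -> e
  unify d ~ Int
  unify Bool ~ e
_ _ : Bool
  unify Bool ~ Bool
  unify a -> Int ~ Bool -> f
  unify a ~ Bool
  unify Int ~ f
_ _ : Int

Answer: Int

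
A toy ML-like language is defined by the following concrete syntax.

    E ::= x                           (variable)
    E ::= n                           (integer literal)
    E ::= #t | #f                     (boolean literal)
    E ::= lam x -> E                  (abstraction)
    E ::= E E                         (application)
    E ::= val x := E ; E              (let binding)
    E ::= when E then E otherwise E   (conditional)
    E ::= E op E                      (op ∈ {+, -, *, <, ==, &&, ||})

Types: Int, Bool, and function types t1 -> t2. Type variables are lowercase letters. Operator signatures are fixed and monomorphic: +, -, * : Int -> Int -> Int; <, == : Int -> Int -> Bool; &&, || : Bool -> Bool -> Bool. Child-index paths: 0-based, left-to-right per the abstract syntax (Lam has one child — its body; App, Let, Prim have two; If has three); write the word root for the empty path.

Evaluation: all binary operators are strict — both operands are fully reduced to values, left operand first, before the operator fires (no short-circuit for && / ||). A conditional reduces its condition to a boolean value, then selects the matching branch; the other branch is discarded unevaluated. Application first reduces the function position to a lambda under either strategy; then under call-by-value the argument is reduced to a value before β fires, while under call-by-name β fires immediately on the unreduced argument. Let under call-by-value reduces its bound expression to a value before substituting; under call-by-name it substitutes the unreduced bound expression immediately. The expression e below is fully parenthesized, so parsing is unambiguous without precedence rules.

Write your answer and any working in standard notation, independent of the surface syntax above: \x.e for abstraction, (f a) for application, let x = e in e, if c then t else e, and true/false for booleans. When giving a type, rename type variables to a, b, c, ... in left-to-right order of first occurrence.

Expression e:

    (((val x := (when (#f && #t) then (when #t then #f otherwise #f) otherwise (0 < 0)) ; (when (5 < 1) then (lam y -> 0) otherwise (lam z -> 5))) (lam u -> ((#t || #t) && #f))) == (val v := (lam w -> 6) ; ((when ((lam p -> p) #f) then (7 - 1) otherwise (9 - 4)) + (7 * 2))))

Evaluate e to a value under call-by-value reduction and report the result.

Answer: false

Derivation:
step 0: (((let x = (if (false && true) then (if true then false else false) else (0 < 0)) in (if (5 < 1) then (\y.0) else (\z.5))) (\u.((true || true) && false))) == (let v = (\w.6) in ((if ((\p.p) false) then (7 - 1) else (9 - 4)) + (7 * 2))))
step 1: [delta@0.0.0.0] (((let x = (if false then (if true then false else false) else (0 < 0)) in (if (5 < 1) then (\y.0) else (\z.5))) (\u.((true || true) && false))) == (let v = (\w.6) in ((if ((\p.p) false) then (7 - 1) else (9 - 4)) + (7 * 2))))
step 2: [if@0.0.0] (((let x = (0 < 0) in (if (5 < 1) then (\y.0) else (\z.5))) (\u.((true || true) && false))) == (let v = (\w.6) in ((if ((\p.p) false) then (7 - 1) else (9 - 4)) + (7 * 2))))
step 3: [delta@0.0.0] (((let x = false in (if (5 < 1) then (\y.0) else (\z.5))) (\u.((true || true) && false))) == (let v = (\w.6) in ((if ((\p.p) false) then (7 - 1) else (9 - 4)) + (7 * 2))))
step 4: [let@0.0] (((if (5 < 1) then (\y.0) else (\z.5)) (\u.((true || true) && false))) == (let v = (\w.6) in ((if ((\p.p) false) then (7 - 1) else (9 - 4)) + (7 * 2))))
step 5: [delta@0.0.0] (((if false then (\y.0) else (\z.5)) (\u.((true || true) && false))) == (let v = (\w.6) in ((if ((\p.p) false) then (7 - 1) else (9 - 4)) + (7 * 2))))
step 6: [if@0.0] (((\z.5) (\u.((true || true) && false))) == (let v = (\w.6) in ((if ((\p.p) false) then (7 - 1) else (9 - 4)) + (7 * 2))))
step 7: [beta@0] (5 == (let v = (\w.6) in ((if ((\p.p) false) then (7 - 1) else (9 - 4)) + (7 * 2))))
step 8: [let@1] (5 == ((if ((\p.p) false) then (7 - 1) else (9 - 4)) + (7 * 2)))
step 9: [beta@1.0.0] (5 == ((if false then (7 - 1) else (9 - 4)) + (7 * 2)))
step 10: [if@1.0] (5 == ((9 - 4) + (7 * 2)))
step 11: [delta@1.0] (5 == (5 + (7 * 2)))
step 12: [delta@1.1] (5 == (5 + 14))
step 13: [delta@1] (5 == 19)
step 14: [delta@root] false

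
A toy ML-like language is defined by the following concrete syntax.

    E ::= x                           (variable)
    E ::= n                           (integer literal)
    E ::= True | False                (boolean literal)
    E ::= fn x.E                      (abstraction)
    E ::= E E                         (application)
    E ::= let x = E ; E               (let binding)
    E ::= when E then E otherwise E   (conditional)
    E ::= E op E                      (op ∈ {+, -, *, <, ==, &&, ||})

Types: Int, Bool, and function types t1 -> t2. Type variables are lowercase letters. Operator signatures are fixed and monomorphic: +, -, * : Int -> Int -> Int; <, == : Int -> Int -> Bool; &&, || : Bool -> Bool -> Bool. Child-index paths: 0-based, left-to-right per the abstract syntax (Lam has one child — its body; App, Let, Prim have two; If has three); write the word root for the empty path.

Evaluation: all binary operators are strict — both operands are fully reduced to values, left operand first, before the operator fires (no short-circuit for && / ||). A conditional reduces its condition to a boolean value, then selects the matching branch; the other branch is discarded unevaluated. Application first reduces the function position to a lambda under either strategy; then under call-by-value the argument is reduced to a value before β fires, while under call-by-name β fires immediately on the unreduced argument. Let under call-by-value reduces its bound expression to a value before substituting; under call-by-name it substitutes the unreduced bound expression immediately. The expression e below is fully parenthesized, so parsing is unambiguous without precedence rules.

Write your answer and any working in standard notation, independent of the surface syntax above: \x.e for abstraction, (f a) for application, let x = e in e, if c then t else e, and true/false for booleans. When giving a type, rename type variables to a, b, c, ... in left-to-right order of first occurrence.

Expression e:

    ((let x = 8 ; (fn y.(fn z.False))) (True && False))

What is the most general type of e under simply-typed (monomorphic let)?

Answer: a -> Bool

Derivation:
let x : Int
\z._ : b -> Bool
\y._ : a -> b -> Bool
  unify Bool ~ Bool
  unify Bool ~ Bool
  unify a -> b -> Bool ~ Bool -> c
  unify a ~ Bool
  unify b -> Bool ~ c
_ _ : b -> Bool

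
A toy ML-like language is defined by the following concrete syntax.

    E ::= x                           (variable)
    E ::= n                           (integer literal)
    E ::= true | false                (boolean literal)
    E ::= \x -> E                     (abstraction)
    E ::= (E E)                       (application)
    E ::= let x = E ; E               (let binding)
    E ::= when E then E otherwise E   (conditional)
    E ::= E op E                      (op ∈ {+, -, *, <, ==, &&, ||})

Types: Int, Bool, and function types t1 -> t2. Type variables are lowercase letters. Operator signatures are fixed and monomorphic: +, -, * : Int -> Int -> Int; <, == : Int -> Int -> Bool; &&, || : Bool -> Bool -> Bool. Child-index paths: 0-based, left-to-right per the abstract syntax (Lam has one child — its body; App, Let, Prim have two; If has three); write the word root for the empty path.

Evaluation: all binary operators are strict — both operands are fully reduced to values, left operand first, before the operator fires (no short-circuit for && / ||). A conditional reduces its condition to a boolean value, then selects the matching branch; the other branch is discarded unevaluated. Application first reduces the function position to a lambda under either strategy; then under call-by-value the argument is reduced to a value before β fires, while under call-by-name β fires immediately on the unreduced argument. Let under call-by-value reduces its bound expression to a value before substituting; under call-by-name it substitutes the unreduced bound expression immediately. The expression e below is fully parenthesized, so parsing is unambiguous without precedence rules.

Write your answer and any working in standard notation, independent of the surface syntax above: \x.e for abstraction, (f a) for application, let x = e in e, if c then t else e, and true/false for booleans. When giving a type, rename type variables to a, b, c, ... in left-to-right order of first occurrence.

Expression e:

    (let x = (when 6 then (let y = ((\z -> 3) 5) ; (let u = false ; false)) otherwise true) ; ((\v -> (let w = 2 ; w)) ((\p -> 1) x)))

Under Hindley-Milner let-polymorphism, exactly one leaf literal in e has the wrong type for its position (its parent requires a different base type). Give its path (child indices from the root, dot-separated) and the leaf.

Answer: 0.0 : 6

Derivation:
  unify Int ~ Bool
  FAIL: mismatch Int ~ Bool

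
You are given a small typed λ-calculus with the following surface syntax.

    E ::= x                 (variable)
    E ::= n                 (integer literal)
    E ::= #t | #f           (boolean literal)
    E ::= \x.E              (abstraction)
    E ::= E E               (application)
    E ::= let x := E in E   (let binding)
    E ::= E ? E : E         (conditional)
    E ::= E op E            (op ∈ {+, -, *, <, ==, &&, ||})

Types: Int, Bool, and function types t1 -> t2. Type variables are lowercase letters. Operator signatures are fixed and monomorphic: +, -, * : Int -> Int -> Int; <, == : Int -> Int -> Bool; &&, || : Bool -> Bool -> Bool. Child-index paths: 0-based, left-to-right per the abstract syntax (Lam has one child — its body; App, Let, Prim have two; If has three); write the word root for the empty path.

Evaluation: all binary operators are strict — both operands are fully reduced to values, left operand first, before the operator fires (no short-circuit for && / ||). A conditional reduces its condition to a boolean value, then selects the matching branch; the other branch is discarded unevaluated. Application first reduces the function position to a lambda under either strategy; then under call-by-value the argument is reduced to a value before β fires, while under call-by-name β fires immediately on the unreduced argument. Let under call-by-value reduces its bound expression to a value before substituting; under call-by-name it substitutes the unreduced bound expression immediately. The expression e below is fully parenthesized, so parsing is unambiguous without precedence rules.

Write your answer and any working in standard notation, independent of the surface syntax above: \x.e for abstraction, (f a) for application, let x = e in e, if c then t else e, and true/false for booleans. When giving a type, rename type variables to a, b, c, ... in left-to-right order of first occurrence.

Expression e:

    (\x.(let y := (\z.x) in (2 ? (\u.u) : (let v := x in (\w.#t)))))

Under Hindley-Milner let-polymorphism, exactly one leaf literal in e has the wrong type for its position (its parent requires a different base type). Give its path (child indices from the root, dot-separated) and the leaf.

Trace:
x : a
\z._ : b -> a
let y : forall. b -> a
  unify Int ~ Bool
  FAIL: mismatch Int ~ Bool

Answer: 0.1.0 : 2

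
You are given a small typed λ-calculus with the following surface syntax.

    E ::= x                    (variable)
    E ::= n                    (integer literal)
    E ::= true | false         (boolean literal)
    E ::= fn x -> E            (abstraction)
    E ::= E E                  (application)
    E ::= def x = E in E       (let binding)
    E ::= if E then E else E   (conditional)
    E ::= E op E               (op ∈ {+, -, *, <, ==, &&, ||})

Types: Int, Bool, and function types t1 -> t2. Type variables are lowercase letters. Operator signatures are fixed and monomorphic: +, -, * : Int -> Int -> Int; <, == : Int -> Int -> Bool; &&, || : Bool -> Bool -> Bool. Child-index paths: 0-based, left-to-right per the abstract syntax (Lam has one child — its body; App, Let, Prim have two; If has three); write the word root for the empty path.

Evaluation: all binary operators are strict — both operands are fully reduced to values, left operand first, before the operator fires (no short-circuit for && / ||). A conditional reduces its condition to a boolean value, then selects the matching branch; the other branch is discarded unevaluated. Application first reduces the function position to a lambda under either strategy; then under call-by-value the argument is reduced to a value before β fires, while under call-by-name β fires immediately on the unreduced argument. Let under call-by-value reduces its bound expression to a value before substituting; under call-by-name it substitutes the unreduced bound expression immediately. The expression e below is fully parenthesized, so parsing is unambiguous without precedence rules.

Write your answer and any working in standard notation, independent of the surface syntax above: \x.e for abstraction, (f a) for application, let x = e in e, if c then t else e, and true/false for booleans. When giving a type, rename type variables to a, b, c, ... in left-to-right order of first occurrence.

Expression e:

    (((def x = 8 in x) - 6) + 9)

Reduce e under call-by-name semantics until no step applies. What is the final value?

Trace:
step 0: (((let x = 8 in x) - 6) + 9)
step 1: [let@0.0] ((8 - 6) + 9)
step 2: [delta@0] (2 + 9)
step 3: [delta@root] 11

Answer: 11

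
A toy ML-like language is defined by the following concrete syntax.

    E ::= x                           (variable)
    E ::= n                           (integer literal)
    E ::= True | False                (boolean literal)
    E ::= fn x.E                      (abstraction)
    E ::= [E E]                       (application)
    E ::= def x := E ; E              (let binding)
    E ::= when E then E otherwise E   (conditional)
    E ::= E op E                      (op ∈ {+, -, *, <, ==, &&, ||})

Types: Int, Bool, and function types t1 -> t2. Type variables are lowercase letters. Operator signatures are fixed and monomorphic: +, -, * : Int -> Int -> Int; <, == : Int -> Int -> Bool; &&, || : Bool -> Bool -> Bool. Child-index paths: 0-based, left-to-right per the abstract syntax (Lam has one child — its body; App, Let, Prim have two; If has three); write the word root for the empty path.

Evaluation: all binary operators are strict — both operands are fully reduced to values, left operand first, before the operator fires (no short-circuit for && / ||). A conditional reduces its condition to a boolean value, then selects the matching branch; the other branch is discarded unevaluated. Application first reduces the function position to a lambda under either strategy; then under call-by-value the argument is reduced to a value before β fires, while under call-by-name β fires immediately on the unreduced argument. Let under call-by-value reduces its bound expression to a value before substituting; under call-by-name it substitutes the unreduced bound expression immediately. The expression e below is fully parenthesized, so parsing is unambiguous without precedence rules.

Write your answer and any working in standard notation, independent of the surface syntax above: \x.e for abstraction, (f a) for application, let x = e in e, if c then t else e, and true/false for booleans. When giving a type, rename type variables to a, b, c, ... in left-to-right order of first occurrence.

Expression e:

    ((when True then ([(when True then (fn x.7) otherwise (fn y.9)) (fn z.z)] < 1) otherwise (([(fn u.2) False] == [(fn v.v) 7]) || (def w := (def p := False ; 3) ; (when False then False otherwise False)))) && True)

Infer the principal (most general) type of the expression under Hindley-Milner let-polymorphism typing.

Answer: Bool

Trace:
  unify Bool ~ Bool
  unify Bool ~ Bool
\x._ : a -> Int
\y._ : b -> Int
  unify a -> Int ~ b -> Int
  unify a ~ b
  unify Int ~ Int
z : c
\z._ : c -> c
  unify b -> Int ~ (c -> c) -> d
  unify b ~ c -> c
  unify Int ~ d
_ _ : Int
  unify Int ~ Int
  unify Int ~ Int
\u._ : e -> Int
  unify e -> Int ~ Bool -> f
  unify e ~ Bool
  unify Int ~ f
_ _ : Int
  unify Int ~ Int
v : g
\v._ : g -> g
  unify g -> g ~ Int -> h
  unify g ~ Int
  unify Int ~ h
_ _ : Int
  unify Int ~ Int
  unify Bool ~ Bool
let p : Bool
let w : Int
  unify Bool ~ Bool
  unify Bool ~ Bool
  unify Bool ~ Bool
  unify Bool ~ Bool
  unify Bool ~ Bool
  unify Bool ~ Bool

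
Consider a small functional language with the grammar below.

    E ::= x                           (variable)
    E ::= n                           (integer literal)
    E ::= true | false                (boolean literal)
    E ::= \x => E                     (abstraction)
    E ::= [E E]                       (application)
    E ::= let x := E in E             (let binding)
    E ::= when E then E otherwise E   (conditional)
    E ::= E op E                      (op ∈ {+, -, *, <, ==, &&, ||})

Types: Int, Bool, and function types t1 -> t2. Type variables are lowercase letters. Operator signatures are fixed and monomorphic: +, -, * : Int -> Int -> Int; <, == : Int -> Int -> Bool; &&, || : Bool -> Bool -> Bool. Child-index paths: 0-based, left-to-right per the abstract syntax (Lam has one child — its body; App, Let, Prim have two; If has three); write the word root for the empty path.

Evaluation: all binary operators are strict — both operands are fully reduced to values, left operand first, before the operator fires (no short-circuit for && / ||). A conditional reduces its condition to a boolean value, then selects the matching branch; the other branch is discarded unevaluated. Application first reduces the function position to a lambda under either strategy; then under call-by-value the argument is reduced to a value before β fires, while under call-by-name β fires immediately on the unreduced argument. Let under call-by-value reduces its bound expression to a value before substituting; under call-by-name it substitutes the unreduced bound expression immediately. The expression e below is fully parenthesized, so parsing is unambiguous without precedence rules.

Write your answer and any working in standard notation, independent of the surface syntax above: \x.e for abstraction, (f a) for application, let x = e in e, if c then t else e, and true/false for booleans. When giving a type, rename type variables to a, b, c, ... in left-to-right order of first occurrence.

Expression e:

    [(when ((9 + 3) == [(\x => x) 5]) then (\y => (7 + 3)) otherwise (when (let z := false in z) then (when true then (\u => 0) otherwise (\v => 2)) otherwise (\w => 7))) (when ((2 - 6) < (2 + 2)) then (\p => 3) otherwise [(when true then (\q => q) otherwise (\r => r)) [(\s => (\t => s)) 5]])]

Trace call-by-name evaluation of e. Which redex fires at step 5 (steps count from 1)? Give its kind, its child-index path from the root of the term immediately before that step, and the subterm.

Answer: let at 0.0 : (let z = false in z)

Working:
step 0: ((if ((9 + 3) == ((\x.x) 5)) then (\y.(7 + 3)) else (if (let z = false in z) then (if true then (\u.0) else (\v.2)) else (\w.7))) (if ((2 - 6) < (2 + 2)) then (\p.3) else ((if true then (\q.q) else (\r.r)) ((\s.(\t.s)) 5))))
step 1: [delta@0.0.0] ((if (12 == ((\x.x) 5)) then (\y.(7 + 3)) else (if (let z = false in z) then (if true then (\u.0) else (\v.2)) else (\w.7))) (if ((2 - 6) < (2 + 2)) then (\p.3) else ((if true then (\q.q) else (\r.r)) ((\s.(\t.s)) 5))))
step 2: [beta@0.0.1] ((if (12 == 5) then (\y.(7 + 3)) else (if (let z = false in z) then (if true then (\u.0) else (\v.2)) else (\w.7))) (if ((2 - 6) < (2 + 2)) then (\p.3) else ((if true then (\q.q) else (\r.r)) ((\s.(\t.s)) 5))))
step 3: [delta@0.0] ((if false then (\y.(7 + 3)) else (if (let z = false in z) then (if true then (\u.0) else (\v.2)) else (\w.7))) (if ((2 - 6) < (2 + 2)) then (\p.3) else ((if true then (\q.q) else (\r.r)) ((\s.(\t.s)) 5))))
step 4: [if@0] ((if (let z = false in z) then (if true then (\u.0) else (\v.2)) else (\w.7)) (if ((2 - 6) < (2 + 2)) then (\p.3) else ((if true then (\q.q) else (\r.r)) ((\s.(\t.s)) 5))))
step 5: [let@0.0] ((if false then (if true then (\u.0) else (\v.2)) else (\w.7)) (if ((2 - 6) < (2 + 2)) then (\p.3) else ((if true then (\q.q) else (\r.r)) ((\s.(\t.s)) 5))))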